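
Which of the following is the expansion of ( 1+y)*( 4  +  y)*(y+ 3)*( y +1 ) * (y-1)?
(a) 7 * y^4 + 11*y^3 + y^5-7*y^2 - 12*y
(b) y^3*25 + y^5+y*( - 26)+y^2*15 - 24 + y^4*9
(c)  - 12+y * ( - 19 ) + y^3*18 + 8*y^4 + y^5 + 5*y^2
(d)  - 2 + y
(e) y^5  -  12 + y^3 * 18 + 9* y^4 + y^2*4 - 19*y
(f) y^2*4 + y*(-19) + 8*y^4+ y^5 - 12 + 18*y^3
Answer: f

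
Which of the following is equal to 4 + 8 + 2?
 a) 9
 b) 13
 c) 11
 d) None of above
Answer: d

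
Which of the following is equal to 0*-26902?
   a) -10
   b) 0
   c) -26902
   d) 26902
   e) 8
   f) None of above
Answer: b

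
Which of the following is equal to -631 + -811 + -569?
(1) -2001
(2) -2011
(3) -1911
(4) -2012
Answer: 2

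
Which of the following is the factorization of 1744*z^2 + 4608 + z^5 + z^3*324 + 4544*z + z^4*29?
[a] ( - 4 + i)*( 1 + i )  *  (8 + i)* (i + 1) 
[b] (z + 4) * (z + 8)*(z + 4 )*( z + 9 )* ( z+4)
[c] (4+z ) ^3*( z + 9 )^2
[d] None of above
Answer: b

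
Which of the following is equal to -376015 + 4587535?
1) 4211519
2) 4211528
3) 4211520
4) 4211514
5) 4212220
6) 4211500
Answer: 3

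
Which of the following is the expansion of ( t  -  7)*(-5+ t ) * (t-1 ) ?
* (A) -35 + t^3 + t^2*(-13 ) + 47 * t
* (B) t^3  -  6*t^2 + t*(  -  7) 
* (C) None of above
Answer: A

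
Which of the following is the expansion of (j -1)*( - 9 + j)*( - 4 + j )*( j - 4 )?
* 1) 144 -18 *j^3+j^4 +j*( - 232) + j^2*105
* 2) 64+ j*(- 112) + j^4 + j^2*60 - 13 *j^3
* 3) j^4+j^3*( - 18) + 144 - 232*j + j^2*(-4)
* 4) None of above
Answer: 1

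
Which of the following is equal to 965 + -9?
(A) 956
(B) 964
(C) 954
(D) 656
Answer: A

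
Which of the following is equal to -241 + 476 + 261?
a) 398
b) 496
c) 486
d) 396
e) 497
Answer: b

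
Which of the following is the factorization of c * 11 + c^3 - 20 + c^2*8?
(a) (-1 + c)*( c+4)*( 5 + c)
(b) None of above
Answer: a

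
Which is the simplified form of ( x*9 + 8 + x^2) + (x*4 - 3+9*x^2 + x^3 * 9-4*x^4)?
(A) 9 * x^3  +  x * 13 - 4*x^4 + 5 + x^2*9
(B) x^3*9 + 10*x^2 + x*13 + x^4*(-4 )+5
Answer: B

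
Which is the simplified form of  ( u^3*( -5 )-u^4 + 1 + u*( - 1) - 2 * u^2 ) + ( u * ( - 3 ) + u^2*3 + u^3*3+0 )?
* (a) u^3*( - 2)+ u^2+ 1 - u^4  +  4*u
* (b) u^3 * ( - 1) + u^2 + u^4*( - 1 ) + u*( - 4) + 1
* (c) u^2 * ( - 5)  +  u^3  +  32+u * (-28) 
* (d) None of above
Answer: d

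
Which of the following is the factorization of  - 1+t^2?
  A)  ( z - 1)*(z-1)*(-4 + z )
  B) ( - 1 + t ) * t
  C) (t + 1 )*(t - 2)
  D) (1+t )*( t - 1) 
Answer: D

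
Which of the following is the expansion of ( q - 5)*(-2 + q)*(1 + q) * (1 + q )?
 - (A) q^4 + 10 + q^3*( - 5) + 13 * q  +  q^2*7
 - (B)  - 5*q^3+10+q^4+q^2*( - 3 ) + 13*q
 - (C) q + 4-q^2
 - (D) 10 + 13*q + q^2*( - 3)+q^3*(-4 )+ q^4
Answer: B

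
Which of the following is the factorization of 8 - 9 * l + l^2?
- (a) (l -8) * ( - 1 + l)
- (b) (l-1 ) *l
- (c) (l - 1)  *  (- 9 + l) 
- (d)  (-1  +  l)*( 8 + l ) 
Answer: a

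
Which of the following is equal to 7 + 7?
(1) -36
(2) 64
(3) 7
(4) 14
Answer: 4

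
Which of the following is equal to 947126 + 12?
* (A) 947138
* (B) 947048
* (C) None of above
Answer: A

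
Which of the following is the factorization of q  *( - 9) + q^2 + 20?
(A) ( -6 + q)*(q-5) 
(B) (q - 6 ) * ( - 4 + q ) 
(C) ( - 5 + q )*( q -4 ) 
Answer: C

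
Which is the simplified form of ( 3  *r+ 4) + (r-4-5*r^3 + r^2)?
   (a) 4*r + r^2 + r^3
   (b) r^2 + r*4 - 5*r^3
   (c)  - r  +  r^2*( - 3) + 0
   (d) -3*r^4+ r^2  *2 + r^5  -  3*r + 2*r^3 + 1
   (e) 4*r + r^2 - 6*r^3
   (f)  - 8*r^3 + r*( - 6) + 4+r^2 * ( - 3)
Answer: b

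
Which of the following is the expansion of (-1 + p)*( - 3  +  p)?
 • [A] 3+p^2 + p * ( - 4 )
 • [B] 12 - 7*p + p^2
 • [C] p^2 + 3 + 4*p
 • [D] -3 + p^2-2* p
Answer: A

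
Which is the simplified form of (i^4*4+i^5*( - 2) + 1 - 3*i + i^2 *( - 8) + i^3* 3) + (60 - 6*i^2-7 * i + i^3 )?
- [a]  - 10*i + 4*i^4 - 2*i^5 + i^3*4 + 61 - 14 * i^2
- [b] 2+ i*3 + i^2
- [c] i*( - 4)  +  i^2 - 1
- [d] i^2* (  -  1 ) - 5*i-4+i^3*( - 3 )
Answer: a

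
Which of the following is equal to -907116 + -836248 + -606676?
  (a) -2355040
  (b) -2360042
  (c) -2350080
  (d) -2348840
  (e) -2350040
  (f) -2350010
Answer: e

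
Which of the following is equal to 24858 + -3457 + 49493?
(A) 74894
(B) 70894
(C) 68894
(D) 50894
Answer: B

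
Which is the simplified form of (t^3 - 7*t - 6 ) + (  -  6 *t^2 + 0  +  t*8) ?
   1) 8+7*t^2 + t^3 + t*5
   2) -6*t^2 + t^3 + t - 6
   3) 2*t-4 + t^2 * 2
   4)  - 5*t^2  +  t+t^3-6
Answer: 2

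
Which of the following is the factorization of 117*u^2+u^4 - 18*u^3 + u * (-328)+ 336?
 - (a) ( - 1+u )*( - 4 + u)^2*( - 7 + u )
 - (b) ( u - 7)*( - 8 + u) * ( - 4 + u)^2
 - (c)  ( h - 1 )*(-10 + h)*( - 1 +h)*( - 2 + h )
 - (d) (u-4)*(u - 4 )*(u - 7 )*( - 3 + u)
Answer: d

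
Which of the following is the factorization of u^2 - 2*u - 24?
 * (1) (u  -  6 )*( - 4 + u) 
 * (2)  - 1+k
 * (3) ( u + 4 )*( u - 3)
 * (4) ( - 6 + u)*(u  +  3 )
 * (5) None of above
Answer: 5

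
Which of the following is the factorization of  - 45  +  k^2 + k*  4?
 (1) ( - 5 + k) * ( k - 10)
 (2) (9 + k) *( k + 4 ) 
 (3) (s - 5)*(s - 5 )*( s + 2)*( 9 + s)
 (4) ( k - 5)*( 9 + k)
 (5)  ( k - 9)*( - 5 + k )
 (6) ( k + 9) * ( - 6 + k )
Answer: 4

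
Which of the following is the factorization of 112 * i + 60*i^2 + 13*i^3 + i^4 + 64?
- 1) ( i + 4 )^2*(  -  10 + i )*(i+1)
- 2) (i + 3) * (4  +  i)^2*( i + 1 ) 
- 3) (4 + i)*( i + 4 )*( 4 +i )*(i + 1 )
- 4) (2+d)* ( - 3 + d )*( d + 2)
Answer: 3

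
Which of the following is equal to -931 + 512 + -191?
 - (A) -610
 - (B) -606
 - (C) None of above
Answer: A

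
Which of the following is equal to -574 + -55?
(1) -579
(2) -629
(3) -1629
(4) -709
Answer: 2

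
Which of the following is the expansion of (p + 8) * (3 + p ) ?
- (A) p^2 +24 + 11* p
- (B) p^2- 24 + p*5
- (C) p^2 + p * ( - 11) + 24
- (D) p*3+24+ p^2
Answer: A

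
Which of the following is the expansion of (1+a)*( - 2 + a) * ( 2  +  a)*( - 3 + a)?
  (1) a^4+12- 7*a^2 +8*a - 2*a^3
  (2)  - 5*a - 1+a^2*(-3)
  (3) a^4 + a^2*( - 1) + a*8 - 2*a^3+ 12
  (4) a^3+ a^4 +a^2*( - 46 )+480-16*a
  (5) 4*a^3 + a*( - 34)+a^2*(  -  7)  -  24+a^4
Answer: 1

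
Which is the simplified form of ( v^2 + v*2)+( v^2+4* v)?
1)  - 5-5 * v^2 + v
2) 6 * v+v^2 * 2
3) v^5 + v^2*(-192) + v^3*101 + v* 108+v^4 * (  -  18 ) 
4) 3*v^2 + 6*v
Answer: 2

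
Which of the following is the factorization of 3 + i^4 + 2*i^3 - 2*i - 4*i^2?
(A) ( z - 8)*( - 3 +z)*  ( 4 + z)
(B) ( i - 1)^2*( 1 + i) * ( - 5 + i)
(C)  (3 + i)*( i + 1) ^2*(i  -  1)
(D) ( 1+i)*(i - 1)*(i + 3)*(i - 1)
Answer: D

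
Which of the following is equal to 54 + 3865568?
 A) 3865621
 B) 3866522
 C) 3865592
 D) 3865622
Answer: D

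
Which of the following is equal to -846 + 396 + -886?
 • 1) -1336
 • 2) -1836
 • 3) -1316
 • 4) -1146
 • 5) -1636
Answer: 1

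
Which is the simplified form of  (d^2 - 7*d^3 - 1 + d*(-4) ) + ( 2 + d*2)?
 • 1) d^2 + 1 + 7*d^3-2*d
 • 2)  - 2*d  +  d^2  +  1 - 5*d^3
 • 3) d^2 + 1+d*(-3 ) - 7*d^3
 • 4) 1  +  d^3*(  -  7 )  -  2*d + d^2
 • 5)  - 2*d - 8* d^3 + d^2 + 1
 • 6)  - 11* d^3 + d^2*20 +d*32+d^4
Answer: 4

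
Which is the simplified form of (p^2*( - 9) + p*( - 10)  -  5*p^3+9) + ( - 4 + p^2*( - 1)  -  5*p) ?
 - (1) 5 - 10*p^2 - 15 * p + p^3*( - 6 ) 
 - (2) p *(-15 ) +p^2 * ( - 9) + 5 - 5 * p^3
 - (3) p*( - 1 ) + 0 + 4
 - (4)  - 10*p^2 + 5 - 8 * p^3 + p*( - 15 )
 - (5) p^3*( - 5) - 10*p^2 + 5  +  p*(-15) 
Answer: 5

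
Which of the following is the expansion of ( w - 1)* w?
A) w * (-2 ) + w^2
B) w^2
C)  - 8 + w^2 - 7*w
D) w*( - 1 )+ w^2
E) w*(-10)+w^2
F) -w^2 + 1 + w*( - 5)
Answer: D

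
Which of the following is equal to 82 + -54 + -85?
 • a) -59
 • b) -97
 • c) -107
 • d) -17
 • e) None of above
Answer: e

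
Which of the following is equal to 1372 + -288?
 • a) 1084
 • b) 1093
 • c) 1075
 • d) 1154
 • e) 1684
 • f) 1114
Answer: a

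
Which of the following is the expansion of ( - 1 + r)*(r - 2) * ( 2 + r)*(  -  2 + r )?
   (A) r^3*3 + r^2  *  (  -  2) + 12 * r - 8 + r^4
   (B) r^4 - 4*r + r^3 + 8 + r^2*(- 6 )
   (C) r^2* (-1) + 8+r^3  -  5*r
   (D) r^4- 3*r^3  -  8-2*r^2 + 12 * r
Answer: D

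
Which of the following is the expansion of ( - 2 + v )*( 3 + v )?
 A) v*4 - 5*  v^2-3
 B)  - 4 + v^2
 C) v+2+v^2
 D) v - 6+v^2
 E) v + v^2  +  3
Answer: D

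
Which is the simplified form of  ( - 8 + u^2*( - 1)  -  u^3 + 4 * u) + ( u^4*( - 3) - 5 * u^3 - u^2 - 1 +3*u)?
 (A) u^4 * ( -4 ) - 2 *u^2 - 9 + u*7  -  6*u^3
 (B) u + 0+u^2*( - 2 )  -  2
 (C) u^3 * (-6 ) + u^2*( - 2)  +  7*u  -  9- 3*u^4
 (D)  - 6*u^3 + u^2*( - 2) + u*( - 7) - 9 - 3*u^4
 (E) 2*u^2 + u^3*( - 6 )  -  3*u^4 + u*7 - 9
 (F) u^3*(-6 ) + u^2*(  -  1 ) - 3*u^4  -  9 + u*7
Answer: C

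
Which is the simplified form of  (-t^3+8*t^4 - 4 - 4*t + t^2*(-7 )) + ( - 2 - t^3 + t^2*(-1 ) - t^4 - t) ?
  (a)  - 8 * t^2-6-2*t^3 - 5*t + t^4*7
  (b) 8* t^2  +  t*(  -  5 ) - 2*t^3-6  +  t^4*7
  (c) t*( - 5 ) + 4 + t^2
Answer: a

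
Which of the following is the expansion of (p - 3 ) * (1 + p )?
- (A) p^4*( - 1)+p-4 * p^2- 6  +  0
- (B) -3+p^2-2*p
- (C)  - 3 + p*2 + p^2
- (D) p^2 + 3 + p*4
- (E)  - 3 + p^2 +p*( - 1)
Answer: B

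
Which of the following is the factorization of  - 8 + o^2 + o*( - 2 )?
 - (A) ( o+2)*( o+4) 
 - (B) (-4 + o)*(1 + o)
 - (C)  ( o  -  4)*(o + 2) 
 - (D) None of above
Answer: C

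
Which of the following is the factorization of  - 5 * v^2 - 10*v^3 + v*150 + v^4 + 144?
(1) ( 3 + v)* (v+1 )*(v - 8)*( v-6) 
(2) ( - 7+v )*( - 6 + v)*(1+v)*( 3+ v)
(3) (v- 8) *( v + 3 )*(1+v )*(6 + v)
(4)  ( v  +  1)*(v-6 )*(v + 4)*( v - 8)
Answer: 1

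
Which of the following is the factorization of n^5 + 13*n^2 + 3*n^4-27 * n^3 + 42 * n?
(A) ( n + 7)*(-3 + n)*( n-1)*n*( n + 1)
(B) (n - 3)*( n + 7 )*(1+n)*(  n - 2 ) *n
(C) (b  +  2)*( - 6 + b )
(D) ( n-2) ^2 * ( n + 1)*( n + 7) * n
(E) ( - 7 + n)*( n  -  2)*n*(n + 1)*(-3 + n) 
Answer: B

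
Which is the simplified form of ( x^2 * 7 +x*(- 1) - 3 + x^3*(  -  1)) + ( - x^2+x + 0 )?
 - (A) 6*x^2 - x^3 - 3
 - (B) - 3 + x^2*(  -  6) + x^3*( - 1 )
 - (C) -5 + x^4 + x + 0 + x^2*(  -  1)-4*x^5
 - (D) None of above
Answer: A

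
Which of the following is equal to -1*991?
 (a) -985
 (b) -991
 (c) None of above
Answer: b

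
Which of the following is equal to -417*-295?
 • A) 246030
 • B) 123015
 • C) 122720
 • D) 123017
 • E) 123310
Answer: B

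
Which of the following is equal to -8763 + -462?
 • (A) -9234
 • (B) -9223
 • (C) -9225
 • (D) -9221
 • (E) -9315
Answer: C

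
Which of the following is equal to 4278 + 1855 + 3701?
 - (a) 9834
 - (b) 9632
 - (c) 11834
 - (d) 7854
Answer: a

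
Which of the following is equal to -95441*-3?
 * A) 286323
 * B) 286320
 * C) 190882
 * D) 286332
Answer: A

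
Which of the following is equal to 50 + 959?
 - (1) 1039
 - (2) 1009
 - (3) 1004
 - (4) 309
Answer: 2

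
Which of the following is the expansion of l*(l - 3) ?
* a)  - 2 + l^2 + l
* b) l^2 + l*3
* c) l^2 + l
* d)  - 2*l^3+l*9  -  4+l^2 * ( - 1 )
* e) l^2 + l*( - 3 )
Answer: e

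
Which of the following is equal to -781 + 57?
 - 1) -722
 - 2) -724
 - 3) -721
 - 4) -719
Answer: 2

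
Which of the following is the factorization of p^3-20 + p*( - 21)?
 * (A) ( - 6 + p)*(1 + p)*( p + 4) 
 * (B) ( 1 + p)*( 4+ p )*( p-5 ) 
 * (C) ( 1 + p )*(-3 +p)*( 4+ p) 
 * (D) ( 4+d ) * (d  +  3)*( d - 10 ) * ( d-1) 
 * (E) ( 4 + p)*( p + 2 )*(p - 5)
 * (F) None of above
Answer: B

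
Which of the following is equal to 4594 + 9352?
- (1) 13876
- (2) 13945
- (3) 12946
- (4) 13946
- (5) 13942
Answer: 4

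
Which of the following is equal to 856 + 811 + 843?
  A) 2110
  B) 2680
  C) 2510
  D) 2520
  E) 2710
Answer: C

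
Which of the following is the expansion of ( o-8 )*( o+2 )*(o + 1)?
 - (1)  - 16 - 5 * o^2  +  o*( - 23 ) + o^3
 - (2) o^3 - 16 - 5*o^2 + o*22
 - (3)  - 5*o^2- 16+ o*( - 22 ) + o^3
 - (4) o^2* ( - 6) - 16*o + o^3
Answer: 3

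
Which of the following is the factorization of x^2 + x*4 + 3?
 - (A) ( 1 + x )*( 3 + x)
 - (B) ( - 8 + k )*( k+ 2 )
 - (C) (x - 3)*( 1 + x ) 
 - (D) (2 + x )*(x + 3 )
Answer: A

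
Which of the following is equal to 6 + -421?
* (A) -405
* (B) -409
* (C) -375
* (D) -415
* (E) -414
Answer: D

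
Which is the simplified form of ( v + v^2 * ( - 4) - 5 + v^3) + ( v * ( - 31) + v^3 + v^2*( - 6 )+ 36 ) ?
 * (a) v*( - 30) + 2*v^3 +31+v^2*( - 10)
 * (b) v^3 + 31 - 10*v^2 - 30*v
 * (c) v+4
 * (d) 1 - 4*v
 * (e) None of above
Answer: a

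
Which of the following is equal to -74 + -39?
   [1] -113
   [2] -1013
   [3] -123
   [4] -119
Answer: 1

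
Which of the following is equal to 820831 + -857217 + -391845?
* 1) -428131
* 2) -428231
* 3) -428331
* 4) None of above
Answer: 2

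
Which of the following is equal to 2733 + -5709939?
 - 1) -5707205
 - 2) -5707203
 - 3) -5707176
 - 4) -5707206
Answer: 4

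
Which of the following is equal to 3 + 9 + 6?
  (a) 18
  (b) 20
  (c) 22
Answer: a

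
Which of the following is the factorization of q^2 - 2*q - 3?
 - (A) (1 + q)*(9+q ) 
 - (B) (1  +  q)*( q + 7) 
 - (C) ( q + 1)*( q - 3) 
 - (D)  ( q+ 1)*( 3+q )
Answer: C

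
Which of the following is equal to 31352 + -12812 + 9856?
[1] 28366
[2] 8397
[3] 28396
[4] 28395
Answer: 3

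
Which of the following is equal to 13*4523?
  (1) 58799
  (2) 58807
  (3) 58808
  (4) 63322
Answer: 1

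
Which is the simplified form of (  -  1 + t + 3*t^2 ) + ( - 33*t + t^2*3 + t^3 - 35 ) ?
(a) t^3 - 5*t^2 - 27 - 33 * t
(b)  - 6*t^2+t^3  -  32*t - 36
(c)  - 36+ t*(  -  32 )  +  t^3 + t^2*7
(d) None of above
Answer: d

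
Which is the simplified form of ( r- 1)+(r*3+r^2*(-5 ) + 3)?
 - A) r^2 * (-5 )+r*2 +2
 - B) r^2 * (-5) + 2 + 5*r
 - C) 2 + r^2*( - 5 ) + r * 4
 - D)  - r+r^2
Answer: C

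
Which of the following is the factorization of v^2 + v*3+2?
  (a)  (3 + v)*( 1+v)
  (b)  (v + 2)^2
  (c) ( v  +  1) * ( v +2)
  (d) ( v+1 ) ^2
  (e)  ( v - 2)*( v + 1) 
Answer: c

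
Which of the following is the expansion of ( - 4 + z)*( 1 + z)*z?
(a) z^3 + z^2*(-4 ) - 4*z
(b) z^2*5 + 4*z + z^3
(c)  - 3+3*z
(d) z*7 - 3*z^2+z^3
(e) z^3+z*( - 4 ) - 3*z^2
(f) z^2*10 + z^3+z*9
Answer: e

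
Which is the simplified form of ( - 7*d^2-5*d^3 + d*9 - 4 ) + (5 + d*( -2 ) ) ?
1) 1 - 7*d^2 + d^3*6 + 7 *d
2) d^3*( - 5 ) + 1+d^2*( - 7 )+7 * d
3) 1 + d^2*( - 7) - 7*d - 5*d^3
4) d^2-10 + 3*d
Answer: 2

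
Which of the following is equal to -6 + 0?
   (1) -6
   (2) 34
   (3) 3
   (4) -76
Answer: 1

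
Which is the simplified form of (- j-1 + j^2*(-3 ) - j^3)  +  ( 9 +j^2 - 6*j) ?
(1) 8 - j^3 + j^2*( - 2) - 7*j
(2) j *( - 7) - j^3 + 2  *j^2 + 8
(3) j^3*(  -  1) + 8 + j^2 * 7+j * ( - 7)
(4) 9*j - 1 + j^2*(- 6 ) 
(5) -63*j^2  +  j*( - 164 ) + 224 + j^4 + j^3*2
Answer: 1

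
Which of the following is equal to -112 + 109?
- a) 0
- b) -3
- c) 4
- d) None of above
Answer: b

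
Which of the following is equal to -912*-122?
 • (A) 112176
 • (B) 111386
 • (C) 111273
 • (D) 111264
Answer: D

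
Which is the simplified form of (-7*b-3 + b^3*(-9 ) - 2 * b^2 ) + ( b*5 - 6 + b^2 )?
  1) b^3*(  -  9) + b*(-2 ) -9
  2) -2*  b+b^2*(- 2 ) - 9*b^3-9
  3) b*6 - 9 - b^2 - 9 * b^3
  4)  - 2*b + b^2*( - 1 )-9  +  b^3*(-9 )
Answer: 4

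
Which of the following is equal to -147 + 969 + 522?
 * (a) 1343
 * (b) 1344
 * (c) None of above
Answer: b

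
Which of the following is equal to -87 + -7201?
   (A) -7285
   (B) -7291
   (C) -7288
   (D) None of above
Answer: C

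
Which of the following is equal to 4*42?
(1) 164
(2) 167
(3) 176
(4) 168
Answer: 4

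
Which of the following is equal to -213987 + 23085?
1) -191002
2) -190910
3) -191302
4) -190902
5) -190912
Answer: 4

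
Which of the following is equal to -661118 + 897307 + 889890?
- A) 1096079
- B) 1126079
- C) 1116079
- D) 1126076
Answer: B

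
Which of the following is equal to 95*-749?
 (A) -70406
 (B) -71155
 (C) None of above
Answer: B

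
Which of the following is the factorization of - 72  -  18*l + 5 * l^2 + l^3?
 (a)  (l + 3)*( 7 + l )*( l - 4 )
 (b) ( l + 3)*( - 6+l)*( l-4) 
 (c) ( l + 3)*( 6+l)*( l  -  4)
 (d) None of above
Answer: c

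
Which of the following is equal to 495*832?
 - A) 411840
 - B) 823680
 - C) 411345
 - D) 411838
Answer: A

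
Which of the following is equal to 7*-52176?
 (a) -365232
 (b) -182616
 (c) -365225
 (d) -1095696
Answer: a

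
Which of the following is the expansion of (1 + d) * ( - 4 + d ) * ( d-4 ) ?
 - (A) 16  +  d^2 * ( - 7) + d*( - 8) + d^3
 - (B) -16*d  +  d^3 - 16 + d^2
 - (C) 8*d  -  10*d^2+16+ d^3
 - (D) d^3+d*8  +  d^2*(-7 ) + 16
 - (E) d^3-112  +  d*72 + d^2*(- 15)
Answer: D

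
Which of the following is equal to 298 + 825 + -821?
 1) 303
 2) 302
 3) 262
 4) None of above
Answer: 2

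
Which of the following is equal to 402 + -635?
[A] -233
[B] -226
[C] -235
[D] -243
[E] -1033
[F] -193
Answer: A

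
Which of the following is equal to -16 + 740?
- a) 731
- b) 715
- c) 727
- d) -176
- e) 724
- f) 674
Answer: e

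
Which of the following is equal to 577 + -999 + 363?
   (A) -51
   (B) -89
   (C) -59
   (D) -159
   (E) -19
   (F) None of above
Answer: C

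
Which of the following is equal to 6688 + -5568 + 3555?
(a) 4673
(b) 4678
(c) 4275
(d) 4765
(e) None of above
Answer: e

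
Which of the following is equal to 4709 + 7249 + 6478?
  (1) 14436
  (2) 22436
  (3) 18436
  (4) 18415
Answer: 3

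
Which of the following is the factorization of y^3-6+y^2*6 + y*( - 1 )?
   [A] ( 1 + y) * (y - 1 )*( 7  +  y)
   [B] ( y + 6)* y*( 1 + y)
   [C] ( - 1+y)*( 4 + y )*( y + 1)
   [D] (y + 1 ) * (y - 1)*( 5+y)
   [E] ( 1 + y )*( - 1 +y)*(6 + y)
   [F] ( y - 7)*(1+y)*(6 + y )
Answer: E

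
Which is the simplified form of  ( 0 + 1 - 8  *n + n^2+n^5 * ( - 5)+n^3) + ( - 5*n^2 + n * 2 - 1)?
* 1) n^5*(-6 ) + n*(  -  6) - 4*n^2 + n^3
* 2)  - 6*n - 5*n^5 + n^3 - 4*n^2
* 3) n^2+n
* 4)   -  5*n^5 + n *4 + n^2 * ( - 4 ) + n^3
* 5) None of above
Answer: 2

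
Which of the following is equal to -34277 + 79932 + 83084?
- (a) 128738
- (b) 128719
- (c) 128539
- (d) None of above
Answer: d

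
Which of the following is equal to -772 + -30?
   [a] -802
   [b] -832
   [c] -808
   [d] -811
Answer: a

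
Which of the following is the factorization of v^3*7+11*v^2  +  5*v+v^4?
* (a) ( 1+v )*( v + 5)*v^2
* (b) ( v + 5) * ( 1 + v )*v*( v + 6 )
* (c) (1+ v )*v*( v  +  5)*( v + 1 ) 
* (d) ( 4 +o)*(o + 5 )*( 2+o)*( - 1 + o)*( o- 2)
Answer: c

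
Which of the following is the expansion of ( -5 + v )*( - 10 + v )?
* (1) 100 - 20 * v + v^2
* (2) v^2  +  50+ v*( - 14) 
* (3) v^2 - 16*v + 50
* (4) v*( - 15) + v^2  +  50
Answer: 4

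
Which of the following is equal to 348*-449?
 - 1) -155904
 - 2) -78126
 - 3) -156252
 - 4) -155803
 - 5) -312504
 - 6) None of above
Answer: 3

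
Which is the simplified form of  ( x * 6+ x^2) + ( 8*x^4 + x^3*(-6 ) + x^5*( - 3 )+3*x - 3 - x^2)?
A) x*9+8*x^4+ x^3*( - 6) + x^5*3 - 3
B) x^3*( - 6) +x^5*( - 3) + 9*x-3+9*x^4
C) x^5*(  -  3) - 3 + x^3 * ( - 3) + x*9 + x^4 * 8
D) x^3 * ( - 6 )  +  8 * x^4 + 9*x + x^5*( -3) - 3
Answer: D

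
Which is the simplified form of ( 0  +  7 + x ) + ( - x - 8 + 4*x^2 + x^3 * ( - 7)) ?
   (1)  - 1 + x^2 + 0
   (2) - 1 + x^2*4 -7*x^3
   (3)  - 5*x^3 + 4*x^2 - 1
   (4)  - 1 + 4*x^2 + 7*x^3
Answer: 2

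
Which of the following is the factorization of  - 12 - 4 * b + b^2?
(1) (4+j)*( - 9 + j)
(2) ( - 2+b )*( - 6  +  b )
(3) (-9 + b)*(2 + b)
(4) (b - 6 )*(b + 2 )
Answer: 4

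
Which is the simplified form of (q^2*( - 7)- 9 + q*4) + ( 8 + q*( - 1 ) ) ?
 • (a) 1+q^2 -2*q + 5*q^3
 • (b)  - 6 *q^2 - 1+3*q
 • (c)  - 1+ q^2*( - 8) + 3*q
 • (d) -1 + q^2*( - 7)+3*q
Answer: d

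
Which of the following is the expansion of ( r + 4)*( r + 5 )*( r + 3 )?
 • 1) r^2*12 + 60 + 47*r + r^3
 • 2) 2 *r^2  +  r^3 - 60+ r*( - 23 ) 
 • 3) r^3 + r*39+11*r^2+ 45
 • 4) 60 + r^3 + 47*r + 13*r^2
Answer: 1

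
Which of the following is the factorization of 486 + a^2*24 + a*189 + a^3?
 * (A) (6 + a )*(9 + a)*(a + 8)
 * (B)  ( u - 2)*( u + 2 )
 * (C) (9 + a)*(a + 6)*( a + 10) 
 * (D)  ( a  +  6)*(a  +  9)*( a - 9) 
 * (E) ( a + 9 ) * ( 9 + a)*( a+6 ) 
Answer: E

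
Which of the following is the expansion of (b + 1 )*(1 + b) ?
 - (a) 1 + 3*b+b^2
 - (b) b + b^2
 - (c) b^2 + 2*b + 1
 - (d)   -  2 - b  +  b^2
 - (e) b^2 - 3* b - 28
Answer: c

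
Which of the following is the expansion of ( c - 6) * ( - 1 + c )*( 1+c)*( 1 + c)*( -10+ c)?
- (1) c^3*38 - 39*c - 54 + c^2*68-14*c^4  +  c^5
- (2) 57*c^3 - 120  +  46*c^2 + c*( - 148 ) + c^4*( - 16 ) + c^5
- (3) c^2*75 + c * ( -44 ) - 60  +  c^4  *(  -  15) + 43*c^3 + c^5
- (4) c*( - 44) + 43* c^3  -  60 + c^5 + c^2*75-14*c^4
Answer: 3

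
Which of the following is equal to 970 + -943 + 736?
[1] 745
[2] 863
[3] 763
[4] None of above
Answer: 3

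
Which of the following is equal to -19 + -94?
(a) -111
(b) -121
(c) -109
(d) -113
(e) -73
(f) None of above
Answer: d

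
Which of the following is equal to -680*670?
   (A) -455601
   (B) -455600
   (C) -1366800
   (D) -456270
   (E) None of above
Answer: B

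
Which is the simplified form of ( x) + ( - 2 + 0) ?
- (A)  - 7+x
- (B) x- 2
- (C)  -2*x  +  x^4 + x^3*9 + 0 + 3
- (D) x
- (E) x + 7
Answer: B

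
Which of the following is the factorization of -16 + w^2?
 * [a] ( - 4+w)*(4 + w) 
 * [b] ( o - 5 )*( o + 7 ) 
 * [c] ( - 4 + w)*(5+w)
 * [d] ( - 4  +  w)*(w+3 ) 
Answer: a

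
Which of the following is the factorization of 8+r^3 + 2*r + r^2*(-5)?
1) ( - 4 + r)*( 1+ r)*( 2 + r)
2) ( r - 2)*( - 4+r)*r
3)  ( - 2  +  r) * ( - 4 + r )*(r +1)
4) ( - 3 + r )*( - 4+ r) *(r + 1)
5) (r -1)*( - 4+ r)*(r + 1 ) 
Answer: 3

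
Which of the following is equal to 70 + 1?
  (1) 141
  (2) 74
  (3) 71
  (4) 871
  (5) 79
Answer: 3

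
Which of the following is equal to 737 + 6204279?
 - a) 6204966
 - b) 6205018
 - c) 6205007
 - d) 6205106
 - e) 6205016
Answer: e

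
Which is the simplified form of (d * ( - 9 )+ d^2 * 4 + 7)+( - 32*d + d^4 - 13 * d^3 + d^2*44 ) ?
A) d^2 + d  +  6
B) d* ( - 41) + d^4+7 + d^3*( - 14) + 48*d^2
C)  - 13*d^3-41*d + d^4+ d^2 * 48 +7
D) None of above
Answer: C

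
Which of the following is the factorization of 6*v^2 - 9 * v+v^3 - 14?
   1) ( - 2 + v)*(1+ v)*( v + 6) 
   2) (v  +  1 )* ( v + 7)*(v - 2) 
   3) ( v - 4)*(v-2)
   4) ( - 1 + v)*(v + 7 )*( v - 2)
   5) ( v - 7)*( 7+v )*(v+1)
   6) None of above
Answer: 2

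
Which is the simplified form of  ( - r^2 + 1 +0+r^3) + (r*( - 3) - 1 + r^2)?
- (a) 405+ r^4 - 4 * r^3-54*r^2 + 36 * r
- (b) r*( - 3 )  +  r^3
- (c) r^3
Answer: b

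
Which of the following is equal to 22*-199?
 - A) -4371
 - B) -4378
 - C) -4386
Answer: B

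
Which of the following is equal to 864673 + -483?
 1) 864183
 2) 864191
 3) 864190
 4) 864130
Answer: 3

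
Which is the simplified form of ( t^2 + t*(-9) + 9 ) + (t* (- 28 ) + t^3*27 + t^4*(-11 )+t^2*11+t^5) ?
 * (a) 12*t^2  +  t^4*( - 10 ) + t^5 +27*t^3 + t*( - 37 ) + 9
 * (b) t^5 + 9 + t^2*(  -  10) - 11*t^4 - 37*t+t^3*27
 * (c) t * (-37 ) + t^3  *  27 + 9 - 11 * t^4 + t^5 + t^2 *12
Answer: c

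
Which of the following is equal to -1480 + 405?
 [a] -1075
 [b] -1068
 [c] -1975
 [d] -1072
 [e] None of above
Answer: a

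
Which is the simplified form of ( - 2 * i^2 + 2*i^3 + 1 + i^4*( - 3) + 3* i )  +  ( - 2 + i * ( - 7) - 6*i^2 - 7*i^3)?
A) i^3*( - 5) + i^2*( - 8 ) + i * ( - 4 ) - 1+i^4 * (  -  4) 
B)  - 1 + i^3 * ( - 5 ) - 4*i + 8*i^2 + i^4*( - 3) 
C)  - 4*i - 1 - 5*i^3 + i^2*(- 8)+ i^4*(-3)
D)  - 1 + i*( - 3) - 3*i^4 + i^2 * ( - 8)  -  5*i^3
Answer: C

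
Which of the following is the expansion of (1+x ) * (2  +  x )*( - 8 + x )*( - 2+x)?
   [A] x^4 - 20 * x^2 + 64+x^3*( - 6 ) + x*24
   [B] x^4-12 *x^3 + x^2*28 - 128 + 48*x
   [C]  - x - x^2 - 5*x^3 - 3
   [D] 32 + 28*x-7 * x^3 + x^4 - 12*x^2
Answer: D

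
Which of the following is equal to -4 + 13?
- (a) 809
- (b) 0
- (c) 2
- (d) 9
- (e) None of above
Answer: d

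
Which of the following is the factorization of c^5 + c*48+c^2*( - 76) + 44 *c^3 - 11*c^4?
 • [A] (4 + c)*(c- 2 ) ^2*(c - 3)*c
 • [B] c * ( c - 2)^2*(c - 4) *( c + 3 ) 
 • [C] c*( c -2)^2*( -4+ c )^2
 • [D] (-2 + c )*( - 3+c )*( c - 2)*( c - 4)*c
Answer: D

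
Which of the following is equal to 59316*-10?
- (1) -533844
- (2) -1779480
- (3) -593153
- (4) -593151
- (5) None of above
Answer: 5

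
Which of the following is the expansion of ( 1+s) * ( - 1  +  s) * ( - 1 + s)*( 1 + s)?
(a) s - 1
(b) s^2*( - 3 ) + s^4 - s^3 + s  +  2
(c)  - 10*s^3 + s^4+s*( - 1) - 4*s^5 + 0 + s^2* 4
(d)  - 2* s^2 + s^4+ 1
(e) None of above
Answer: d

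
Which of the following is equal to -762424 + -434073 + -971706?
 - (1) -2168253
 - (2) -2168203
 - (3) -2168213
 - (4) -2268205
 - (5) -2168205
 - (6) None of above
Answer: 2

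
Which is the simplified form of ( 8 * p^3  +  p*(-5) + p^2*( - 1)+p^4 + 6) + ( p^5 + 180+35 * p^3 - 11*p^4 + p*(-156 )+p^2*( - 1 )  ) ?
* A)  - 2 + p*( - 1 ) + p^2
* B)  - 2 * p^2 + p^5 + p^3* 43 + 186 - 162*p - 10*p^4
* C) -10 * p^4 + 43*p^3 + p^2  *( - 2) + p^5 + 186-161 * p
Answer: C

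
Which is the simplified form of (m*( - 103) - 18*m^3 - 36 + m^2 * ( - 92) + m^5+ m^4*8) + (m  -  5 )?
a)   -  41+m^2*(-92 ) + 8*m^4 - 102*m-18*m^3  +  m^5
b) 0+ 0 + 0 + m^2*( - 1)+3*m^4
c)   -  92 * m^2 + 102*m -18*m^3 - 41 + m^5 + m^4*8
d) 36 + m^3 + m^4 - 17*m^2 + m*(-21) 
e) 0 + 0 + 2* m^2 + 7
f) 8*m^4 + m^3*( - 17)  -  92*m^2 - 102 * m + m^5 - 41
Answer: a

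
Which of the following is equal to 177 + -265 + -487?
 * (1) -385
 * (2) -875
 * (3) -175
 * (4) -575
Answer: 4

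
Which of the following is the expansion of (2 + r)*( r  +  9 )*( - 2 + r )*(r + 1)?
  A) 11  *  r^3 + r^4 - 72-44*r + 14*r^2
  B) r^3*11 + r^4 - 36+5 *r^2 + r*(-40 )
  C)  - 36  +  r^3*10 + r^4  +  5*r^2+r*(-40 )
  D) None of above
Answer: C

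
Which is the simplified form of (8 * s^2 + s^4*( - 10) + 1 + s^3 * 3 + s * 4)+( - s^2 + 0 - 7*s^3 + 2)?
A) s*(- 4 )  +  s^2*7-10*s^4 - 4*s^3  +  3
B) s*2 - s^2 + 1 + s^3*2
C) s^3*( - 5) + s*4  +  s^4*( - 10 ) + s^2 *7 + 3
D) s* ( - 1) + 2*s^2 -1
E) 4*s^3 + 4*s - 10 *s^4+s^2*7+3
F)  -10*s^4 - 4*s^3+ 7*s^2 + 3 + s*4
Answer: F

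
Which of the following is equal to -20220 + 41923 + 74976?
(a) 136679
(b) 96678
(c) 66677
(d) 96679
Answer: d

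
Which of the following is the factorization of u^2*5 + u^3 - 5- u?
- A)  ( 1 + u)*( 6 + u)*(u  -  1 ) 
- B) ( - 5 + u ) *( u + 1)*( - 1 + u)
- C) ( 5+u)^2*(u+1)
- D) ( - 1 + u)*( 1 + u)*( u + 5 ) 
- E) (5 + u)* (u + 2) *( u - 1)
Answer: D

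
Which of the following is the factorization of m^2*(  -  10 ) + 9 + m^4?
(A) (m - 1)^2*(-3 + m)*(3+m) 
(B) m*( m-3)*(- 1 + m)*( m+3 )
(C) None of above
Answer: C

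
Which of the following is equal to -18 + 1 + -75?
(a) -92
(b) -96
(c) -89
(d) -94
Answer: a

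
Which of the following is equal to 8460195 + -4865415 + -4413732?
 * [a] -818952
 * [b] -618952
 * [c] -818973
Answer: a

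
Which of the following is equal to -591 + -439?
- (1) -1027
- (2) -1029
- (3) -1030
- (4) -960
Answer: 3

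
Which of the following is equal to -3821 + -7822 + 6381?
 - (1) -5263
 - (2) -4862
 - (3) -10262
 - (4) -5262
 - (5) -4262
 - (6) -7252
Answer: 4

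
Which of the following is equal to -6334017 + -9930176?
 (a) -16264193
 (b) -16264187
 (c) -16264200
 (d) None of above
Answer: a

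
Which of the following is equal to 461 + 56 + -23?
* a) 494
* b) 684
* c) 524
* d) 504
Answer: a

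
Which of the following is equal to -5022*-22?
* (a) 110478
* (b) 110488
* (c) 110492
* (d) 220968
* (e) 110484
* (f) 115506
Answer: e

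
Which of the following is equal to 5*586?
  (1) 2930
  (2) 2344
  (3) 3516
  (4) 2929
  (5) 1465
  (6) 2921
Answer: 1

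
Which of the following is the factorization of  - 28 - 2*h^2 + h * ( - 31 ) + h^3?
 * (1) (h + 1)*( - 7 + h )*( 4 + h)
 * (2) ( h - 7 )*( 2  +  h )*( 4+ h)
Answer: 1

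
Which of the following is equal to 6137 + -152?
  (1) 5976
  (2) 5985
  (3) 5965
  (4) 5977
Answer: 2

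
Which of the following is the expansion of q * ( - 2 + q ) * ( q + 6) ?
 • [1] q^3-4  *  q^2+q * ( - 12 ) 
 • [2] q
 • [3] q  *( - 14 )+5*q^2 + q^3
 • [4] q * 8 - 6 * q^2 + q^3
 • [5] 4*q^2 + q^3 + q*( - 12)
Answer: 5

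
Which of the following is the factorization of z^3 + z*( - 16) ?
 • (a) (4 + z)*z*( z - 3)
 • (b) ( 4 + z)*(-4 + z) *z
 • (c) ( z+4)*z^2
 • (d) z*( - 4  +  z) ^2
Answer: b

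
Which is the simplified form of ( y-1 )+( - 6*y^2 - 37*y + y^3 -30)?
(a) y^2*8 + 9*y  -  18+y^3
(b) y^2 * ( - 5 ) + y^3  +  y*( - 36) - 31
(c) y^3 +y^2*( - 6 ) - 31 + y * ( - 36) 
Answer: c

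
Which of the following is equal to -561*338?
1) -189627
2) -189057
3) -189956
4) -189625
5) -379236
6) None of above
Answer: 6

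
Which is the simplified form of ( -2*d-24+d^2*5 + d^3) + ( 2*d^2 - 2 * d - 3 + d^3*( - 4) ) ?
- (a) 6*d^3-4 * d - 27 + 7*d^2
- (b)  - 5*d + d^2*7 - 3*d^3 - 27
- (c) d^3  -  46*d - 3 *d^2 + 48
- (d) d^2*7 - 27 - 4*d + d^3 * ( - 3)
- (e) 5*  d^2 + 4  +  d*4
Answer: d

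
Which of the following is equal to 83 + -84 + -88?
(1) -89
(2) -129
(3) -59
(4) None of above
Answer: 1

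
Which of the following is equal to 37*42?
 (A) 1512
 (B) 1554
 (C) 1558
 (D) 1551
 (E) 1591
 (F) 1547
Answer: B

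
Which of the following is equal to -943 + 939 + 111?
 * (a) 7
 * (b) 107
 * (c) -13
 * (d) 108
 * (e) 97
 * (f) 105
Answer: b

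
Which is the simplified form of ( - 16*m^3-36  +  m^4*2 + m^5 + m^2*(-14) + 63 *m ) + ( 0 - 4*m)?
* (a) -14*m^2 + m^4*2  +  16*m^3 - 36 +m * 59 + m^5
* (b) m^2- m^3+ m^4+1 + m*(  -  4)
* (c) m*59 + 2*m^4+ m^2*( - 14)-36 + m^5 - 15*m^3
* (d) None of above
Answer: d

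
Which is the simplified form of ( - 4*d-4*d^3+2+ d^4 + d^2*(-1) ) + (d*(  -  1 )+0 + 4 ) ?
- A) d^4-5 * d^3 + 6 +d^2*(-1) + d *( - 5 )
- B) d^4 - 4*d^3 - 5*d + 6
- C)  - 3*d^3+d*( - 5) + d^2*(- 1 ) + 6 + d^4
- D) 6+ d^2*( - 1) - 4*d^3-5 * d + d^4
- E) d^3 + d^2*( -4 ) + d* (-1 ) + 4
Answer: D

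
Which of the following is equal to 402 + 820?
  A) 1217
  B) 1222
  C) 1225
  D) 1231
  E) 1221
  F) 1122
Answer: B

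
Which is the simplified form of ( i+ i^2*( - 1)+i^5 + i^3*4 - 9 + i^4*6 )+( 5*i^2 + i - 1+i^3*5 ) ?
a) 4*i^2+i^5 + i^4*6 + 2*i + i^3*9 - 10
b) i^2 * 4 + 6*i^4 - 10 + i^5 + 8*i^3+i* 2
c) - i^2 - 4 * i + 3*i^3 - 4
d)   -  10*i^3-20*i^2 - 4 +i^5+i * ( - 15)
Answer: a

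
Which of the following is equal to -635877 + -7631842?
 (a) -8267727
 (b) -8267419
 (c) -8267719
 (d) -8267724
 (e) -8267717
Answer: c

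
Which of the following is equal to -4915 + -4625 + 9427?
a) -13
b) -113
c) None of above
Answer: b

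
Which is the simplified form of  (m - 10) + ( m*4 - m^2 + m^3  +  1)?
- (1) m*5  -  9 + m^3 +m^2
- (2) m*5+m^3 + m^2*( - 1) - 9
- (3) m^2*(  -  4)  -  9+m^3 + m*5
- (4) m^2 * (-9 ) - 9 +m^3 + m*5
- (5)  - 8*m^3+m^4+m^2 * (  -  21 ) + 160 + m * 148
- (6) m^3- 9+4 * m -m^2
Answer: 2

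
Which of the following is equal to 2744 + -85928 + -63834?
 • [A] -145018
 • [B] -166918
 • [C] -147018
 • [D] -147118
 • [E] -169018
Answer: C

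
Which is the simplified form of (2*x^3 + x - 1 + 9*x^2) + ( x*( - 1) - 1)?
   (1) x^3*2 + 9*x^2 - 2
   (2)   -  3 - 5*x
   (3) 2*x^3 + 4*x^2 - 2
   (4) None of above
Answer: 1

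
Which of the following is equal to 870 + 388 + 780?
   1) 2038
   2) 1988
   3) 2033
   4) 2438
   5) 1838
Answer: 1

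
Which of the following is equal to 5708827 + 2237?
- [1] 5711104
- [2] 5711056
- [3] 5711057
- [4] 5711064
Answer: 4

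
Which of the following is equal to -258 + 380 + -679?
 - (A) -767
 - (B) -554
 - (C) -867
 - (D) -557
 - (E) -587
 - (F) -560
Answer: D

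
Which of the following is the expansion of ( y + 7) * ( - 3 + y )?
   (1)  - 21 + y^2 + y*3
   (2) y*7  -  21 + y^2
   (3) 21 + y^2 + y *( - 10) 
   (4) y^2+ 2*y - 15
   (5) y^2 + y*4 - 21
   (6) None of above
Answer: 5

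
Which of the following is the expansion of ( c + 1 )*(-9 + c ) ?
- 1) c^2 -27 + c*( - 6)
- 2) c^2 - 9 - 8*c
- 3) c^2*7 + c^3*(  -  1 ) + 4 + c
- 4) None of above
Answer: 2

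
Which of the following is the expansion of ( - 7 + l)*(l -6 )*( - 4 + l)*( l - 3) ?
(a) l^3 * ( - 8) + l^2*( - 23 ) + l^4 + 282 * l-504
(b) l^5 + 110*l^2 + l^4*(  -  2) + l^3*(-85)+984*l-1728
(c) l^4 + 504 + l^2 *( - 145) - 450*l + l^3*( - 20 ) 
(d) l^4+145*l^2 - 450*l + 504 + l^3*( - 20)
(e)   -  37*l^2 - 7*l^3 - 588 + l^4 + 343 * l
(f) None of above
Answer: d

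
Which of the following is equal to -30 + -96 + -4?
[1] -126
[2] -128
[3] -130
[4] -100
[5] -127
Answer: 3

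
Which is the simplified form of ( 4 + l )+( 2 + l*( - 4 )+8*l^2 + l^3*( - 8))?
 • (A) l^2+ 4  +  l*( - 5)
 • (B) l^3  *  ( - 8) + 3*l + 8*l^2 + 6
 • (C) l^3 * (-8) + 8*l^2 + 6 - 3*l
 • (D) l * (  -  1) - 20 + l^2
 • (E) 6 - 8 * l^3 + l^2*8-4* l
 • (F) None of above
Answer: C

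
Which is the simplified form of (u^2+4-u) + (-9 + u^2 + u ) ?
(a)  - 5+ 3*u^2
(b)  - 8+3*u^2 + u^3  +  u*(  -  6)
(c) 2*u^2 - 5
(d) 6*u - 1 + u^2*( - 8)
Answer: c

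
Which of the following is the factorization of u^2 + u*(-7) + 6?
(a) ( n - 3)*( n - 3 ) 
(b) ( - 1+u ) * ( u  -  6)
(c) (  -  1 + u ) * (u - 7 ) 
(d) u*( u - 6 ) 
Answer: b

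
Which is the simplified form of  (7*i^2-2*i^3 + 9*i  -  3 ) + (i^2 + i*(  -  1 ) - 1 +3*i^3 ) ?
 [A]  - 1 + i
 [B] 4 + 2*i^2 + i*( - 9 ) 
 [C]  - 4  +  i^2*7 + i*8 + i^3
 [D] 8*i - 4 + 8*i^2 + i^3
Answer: D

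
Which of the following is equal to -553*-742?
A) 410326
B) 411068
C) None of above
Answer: A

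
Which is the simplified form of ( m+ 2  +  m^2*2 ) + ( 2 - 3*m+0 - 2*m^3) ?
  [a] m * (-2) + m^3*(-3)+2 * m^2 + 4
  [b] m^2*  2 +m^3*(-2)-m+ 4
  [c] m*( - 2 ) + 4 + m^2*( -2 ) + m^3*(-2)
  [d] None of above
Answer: d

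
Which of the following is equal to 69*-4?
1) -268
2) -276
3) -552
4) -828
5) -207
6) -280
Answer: 2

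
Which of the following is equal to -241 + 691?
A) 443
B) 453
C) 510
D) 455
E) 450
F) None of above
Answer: E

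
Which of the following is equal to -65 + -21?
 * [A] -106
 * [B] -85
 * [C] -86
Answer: C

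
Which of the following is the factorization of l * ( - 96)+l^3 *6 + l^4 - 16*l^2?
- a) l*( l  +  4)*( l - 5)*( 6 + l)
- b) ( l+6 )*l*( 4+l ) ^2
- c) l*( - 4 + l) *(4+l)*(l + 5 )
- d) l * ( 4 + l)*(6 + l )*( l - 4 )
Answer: d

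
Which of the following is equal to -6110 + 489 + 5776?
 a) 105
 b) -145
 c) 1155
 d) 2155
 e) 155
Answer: e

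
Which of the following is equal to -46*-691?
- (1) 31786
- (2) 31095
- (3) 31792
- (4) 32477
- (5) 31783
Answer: 1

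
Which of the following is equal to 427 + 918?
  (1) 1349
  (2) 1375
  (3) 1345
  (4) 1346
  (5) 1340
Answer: 3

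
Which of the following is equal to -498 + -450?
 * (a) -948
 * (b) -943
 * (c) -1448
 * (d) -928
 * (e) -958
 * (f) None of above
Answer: a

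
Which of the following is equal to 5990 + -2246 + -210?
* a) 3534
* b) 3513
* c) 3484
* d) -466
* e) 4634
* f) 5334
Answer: a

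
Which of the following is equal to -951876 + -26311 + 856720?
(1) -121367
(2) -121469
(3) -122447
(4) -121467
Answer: 4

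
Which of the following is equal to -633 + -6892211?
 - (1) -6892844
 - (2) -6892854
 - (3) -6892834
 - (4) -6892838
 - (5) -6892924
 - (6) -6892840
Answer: 1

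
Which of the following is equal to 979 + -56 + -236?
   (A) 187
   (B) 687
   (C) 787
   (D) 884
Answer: B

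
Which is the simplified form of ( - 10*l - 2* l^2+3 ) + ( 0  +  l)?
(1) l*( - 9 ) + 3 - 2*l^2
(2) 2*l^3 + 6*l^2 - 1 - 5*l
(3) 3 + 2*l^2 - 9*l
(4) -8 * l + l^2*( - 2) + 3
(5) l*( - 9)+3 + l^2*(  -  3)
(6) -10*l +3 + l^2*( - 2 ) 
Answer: 1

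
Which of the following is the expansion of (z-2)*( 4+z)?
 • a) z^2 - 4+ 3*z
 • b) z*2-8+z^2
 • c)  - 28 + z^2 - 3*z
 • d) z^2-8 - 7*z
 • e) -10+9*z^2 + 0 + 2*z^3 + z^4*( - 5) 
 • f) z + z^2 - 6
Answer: b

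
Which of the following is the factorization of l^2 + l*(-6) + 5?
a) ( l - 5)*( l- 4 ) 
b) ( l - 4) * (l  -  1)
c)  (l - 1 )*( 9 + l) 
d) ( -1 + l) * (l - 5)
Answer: d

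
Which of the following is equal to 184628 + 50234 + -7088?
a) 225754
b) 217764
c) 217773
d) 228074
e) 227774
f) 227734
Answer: e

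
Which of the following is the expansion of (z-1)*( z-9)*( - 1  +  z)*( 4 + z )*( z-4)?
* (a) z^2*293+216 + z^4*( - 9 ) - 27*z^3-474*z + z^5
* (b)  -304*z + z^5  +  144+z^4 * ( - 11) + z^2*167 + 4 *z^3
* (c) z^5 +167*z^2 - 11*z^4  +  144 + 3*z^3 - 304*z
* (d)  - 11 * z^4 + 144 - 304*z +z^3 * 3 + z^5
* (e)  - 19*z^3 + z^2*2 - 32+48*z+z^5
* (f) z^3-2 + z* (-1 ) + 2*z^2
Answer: c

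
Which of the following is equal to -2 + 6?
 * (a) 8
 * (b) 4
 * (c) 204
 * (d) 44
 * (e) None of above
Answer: b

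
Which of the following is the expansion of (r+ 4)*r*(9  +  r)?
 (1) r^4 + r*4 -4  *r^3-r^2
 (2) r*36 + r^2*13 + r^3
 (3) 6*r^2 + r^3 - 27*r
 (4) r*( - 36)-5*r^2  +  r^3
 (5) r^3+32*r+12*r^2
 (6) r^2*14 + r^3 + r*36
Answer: 2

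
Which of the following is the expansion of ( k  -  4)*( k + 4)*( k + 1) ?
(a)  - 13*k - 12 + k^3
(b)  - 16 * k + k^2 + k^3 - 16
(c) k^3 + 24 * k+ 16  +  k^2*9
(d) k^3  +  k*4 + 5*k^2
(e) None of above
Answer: b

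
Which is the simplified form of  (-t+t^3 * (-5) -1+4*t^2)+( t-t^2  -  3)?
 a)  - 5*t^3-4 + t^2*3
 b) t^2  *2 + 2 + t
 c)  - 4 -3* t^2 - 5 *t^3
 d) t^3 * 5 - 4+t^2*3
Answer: a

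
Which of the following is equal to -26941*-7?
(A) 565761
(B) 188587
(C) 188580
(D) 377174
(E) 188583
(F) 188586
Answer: B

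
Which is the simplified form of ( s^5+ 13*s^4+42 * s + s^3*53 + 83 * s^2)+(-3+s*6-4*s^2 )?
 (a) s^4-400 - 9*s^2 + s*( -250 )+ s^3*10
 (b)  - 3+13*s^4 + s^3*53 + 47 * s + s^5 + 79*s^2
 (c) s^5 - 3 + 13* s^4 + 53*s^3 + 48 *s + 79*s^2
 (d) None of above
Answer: c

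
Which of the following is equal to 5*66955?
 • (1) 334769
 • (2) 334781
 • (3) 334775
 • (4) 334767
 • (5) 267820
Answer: 3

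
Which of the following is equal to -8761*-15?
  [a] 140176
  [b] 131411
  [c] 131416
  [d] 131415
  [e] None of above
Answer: d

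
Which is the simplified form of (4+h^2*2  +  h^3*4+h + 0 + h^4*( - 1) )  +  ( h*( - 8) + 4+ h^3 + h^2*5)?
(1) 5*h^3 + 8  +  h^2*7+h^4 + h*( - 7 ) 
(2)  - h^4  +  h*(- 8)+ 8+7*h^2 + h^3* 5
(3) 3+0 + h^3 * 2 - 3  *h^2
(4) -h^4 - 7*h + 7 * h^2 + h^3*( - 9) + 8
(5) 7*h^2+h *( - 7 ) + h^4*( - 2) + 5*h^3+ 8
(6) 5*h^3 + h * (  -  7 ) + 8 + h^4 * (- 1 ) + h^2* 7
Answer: 6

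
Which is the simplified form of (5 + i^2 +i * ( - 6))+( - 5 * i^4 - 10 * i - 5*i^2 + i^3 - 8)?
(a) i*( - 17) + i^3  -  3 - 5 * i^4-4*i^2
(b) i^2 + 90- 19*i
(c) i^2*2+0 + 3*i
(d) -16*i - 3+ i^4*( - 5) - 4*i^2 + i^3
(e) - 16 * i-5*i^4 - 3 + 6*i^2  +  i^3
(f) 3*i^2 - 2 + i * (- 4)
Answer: d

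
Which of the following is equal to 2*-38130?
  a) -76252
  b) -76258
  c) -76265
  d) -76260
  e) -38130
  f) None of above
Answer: d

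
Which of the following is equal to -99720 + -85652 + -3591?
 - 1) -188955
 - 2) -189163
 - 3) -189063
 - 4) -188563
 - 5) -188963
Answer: 5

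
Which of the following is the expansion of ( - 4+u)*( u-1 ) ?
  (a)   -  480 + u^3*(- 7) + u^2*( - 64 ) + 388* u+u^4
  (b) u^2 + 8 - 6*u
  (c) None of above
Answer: c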